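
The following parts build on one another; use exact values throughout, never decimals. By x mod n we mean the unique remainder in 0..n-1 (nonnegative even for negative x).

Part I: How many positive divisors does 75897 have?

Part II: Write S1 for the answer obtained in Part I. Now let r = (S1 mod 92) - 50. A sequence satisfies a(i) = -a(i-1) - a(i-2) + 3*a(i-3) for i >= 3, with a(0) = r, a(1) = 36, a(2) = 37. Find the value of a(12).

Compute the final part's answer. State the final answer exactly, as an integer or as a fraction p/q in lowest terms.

-12712

Part I: 75897 = 3^4 * 937; number of divisors = (4+1) * (1+1) = 10; answer 10
Part II: S1 = 10; r = -40; a(3) = -1*(37) - 1*(36) + 3*(-40) = -193; iterating: a(3)=-193, a(4)=264, a(5)=40, a(6)=-883, a(7)=1635, a(8)=-632, a(9)=-3652, a(10)=9189, a(11)=-7433, a(12)=-12712; answer -12712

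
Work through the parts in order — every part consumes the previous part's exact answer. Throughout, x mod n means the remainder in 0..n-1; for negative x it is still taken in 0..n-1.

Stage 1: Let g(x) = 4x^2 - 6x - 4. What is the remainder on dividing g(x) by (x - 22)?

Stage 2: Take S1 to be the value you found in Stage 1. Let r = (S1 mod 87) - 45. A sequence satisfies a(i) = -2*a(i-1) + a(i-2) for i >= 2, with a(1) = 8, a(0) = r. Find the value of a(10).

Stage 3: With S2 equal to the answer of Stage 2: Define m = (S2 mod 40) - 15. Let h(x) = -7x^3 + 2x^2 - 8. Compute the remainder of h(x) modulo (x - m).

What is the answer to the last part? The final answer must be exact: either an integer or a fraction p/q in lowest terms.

-28168

Stage 1: remainder = value at the root: 4*(22)^2 - 6*(22)^1 - 4 = (1936) + (-132) + (-4) = 1800; answer 1800
Stage 2: S1 = 1800; r = 15; a(2) = -2*(8) + 1*(15) = -1; iterating: a(2)=-1, a(3)=10, a(4)=-21, a(5)=52, a(6)=-125, a(7)=302, a(8)=-729, a(9)=1760, a(10)=-4249; answer -4249
Stage 3: S2 = -4249; m = 16; remainder = value at the root: -7*(16)^3 + 2*(16)^2 - 8 = (-28672) + (512) + (-8) = -28168; answer -28168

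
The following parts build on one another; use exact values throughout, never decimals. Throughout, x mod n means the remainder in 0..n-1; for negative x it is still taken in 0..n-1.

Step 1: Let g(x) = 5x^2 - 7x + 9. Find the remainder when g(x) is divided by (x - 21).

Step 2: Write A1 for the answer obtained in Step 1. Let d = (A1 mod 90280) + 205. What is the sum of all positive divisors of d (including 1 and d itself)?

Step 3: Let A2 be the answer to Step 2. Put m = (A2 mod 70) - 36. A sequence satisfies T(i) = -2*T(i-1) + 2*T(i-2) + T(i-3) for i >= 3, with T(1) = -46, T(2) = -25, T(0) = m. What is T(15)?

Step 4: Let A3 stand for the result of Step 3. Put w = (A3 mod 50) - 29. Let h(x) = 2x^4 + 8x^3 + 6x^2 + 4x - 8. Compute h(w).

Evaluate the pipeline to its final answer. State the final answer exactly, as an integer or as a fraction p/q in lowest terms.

40692

Step 1: remainder = value at the root: 5*(21)^2 - 7*(21)^1 + 9 = (2205) + (-147) + (9) = 2067; answer 2067
Step 2: A1 = 2067; d = 2272; 2272 = 2^5 * 71; sigma = (1 + 2 + 4 + 8 + 16 + 32) * (1 + 71) = 63 * 72 = 4536; answer 4536
Step 3: A2 = 4536; m = 20; T(3) = -2*(-25) + 2*(-46) + 1*(20) = -22; iterating: T(3)=-22, T(4)=-52, T(5)=35, T(6)=-196, T(7)=410, T(8)=-1177, T(9)=2978, T(10)=-7900, T(11)=20579, T(12)=-53980, T(13)=141218, T(14)=-369817, T(15)=968090; answer 968090
Step 4: A3 = 968090; w = 11; 2*(11)^4 + 8*(11)^3 + 6*(11)^2 + 4*(11)^1 - 8 = (29282) + (10648) + (726) + (44) + (-8) = 40692; answer 40692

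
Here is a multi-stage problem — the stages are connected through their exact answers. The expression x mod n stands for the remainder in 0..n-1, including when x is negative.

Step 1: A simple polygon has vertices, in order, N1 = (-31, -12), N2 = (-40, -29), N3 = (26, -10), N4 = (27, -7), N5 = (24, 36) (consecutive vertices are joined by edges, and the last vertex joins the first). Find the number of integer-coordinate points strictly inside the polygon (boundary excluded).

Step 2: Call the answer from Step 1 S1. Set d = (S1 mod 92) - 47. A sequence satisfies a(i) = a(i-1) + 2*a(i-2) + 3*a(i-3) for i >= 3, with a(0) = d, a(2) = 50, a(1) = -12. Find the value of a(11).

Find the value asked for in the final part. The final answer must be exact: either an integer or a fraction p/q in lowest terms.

Step 1: cross terms: (-31*-29 - -40*-12)=419, (-40*-10 - 26*-29)=1154, (26*-7 - 27*-10)=88, (27*36 - 24*-7)=1140, (24*-12 - -31*36)=828; twice the area = |3629| = 3629; area = 3629/2; boundary points = 1 + 1 + 1 + 1 + 1 = 5; strictly interior points = area - boundary/2 + 1 = 1813; answer 1813
Step 2: S1 = 1813; d = 18; a(3) = 1*(50) + 2*(-12) + 3*(18) = 80; iterating: a(3)=80, a(4)=144, a(5)=454, a(6)=982, a(7)=2322, a(8)=5648, a(9)=13238, a(10)=31500, a(11)=74920; answer 74920

74920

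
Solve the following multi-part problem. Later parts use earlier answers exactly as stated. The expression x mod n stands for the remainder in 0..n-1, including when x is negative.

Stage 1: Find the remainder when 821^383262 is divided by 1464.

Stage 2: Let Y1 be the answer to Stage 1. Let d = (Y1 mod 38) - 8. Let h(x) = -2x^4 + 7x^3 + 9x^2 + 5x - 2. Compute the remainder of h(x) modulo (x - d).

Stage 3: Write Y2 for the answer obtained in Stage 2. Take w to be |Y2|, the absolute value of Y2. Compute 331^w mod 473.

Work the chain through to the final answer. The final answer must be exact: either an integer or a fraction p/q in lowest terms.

276

Stage 1: squarings mod 1464: 821^1=821, 821^2=601, 821^4=1057, 821^8=217, 821^16=241, 821^32=985, 821^64=1057, 821^128=217, 821^256=241, 821^512=985, 821^1024=1057, 821^2048=217, 821^4096=241, 821^8192=985, 821^16384=1057, 821^32768=217, 821^65536=241, 821^131072=985, 821^262144=1057; 821^383262 = 821^2 * 821^4 * 821^8 * 821^16 * 821^256 * 821^2048 * 821^4096 * 821^16384 * 821^32768 * 821^65536 * 821^262144 = 601 (mod 1464); answer 601
Stage 2: Y1 = 601; d = 23; remainder = value at the root: -2*(23)^4 + 7*(23)^3 + 9*(23)^2 + 5*(23)^1 - 2 = (-559682) + (85169) + (4761) + (115) + (-2) = -469639; answer -469639
Stage 3: Y2 = -469639; w = 469639; squarings mod 473: 331^1=331, 331^2=298, 331^4=353, 331^8=210, 331^16=111, 331^32=23, 331^64=56, 331^128=298, 331^256=353, 331^512=210, 331^1024=111, 331^2048=23, 331^4096=56, 331^8192=298, 331^16384=353, 331^32768=210, 331^65536=111, 331^131072=23, 331^262144=56; 331^469639 = 331^1 * 331^2 * 331^4 * 331^128 * 331^512 * 331^2048 * 331^8192 * 331^65536 * 331^131072 * 331^262144 = 276 (mod 473); answer 276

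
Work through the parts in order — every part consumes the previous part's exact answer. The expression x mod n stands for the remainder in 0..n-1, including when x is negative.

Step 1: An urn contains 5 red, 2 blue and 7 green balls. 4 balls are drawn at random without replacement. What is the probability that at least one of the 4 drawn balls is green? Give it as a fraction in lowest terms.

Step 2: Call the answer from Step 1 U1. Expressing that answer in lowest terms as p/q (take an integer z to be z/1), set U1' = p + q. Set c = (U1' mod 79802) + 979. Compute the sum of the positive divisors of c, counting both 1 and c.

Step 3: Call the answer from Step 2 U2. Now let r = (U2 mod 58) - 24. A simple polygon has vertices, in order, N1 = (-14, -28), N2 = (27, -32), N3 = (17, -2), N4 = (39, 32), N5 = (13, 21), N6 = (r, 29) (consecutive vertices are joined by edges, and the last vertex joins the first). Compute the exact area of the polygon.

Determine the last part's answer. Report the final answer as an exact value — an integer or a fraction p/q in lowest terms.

Step 1: total draws C(14,4) = 1001; complement C(7,4) = 35; favorable 1001 - 35 = 966; P = 138/143; answer 138/143
Step 2: U1 = 138/143; threaded value p + q = 281; c = 1260; 1260 = 2^2 * 3^2 * 5 * 7; sigma = (1 + 2 + 4) * (1 + 3 + 9) * (1 + 5) * (1 + 7) = 7 * 13 * 6 * 8 = 4368; answer 4368
Step 3: U2 = 4368; r = -6; cross terms: (-14*-32 - 27*-28)=1204, (27*-2 - 17*-32)=490, (17*32 - 39*-2)=622, (39*21 - 13*32)=403, (13*29 - -6*21)=503, (-6*-28 - -14*29)=574; twice the area = |3796| = 3796; area = 1898; answer 1898

1898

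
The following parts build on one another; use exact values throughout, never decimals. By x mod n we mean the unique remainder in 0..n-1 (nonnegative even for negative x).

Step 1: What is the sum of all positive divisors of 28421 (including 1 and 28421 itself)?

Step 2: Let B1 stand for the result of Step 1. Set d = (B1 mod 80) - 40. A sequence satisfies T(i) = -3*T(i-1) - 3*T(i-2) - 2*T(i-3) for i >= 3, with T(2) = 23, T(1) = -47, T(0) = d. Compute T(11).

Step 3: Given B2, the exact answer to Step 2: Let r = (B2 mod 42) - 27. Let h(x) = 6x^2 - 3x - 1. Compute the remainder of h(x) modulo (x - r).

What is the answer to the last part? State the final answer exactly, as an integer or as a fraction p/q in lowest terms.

Step 1: 28421 = 97 * 293; sigma = (1 + 97) * (1 + 293) = 98 * 294 = 28812; answer 28812
Step 2: B1 = 28812; d = -28; T(3) = -3*(23) - 3*(-47) - 2*(-28) = 128; iterating: T(3)=128, T(4)=-359, T(5)=647, T(6)=-1120, T(7)=2137, T(8)=-4345, T(9)=8864, T(10)=-17831, T(11)=35591; answer 35591
Step 3: B2 = 35591; r = -10; remainder = value at the root: 6*(-10)^2 - 3*(-10)^1 - 1 = (600) + (30) + (-1) = 629; answer 629

629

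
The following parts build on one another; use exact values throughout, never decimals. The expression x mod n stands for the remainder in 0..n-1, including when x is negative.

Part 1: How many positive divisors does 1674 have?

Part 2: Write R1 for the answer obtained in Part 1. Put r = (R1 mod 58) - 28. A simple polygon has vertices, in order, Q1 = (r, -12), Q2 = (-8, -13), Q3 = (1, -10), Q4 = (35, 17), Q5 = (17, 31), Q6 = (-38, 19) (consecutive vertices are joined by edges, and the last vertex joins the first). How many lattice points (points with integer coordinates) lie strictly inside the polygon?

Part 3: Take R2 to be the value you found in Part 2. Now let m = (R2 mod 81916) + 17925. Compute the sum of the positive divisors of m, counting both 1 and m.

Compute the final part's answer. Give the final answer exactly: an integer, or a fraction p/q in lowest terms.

36900

Part 1: 1674 = 2 * 3^3 * 31; number of divisors = (1+1) * (3+1) * (1+1) = 16; answer 16
Part 2: R1 = 16; r = -12; cross terms: (-12*-13 - -8*-12)=60, (-8*-10 - 1*-13)=93, (1*17 - 35*-10)=367, (35*31 - 17*17)=796, (17*19 - -38*31)=1501, (-38*-12 - -12*19)=684; twice the area = |3501| = 3501; area = 3501/2; boundary points = 1 + 3 + 1 + 2 + 1 + 1 = 9; strictly interior points = area - boundary/2 + 1 = 1747; answer 1747
Part 3: R2 = 1747; m = 19672; 19672 = 2^3 * 2459; sigma = (1 + 2 + 4 + 8) * (1 + 2459) = 15 * 2460 = 36900; answer 36900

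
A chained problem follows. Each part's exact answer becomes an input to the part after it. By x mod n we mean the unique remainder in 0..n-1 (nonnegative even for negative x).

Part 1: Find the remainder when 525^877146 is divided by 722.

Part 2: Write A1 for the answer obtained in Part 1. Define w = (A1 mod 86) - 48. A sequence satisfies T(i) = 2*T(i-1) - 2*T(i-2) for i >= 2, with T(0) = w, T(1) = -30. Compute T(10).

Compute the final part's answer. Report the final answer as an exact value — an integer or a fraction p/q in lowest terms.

Part 1: squarings mod 722: 525^1=525, 525^2=543, 525^4=273, 525^8=163, 525^16=577, 525^32=87, 525^64=349, 525^128=505, 525^256=159, 525^512=11, 525^1024=121, 525^2048=201, 525^4096=691, 525^8192=239, 525^16384=83, 525^32768=391, 525^65536=539, 525^131072=277, 525^262144=197, 525^524288=543; 525^877146 = 525^2 * 525^8 * 525^16 * 525^64 * 525^512 * 525^8192 * 525^16384 * 525^65536 * 525^262144 * 525^524288 = 419 (mod 722); answer 419
Part 2: A1 = 419; w = 27; T(2) = 2*(-30) - 2*(27) = -114; iterating: T(2)=-114, T(3)=-168, T(4)=-108, T(5)=120, T(6)=456, T(7)=672, T(8)=432, T(9)=-480, T(10)=-1824; answer -1824

-1824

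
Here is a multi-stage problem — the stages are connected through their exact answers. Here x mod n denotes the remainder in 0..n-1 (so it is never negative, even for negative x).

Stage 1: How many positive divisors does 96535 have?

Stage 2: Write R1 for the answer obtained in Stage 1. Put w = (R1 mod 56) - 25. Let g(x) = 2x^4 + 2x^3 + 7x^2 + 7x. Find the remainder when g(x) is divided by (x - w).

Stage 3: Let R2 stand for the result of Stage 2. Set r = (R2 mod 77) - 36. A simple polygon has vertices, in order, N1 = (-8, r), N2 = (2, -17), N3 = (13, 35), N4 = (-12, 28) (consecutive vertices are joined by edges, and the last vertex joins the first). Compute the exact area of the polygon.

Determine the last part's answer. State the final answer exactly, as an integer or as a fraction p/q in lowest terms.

1407/2

Stage 1: 96535 = 5 * 43 * 449; number of divisors = (1+1) * (1+1) * (1+1) = 8; answer 8
Stage 2: R1 = 8; w = -17; remainder = value at the root: 2*(-17)^4 + 2*(-17)^3 + 7*(-17)^2 + 7*(-17)^1 = (167042) + (-9826) + (2023) + (-119) = 159120; answer 159120
Stage 3: R2 = 159120; r = 2; cross terms: (-8*-17 - 2*2)=132, (2*35 - 13*-17)=291, (13*28 - -12*35)=784, (-12*2 - -8*28)=200; twice the area = |1407| = 1407; area = 1407/2; answer 1407/2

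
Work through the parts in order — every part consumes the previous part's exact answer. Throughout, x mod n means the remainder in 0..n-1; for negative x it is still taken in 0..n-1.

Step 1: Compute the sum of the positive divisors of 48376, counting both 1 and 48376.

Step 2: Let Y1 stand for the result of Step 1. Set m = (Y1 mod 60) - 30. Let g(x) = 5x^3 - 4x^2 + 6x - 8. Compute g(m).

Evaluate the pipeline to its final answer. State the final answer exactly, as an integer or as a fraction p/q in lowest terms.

-138788

Step 1: 48376 = 2^3 * 6047; sigma = (1 + 2 + 4 + 8) * (1 + 6047) = 15 * 6048 = 90720; answer 90720
Step 2: Y1 = 90720; m = -30; 5*(-30)^3 - 4*(-30)^2 + 6*(-30)^1 - 8 = (-135000) + (-3600) + (-180) + (-8) = -138788; answer -138788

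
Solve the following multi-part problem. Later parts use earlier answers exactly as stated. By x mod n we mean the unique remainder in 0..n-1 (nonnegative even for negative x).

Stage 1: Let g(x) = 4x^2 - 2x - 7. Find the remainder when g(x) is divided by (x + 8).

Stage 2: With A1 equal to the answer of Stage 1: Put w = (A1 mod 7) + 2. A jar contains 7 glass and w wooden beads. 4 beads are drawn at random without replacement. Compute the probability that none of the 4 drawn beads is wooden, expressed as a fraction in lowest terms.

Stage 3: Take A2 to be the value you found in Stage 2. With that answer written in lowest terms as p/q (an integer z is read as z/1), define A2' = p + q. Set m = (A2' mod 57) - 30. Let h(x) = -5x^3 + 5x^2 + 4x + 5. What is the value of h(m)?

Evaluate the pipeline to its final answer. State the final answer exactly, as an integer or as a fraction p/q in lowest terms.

Stage 1: remainder = value at the root: 4*(-8)^2 - 2*(-8)^1 - 7 = (256) + (16) + (-7) = 265; answer 265
Stage 2: A1 = 265; w = 8; total draws C(15,4) = 1365; favorable C(7,4) = 35; P = 1/39; answer 1/39
Stage 3: A2 = 1/39; threaded value p + q = 40; m = 10; -5*(10)^3 + 5*(10)^2 + 4*(10)^1 + 5 = (-5000) + (500) + (40) + (5) = -4455; answer -4455

-4455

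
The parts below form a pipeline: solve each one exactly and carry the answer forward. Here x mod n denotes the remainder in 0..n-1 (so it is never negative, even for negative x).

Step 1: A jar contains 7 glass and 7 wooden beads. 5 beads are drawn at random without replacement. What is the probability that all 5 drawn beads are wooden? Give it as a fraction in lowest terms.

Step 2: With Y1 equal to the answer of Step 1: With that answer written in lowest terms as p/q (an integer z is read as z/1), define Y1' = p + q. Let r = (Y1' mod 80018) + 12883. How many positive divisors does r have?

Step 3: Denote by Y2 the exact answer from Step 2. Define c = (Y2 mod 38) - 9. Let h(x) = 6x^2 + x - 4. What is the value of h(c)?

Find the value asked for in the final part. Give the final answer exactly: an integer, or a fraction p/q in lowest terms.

Step 1: total draws C(14,5) = 2002; favorable C(7,5) = 21; P = 3/286; answer 3/286
Step 2: Y1 = 3/286; threaded value p + q = 289; r = 13172; 13172 = 2^2 * 37 * 89; number of divisors = (2+1) * (1+1) * (1+1) = 12; answer 12
Step 3: Y2 = 12; c = 3; 6*(3)^2 + 1*(3)^1 - 4 = (54) + (3) + (-4) = 53; answer 53

53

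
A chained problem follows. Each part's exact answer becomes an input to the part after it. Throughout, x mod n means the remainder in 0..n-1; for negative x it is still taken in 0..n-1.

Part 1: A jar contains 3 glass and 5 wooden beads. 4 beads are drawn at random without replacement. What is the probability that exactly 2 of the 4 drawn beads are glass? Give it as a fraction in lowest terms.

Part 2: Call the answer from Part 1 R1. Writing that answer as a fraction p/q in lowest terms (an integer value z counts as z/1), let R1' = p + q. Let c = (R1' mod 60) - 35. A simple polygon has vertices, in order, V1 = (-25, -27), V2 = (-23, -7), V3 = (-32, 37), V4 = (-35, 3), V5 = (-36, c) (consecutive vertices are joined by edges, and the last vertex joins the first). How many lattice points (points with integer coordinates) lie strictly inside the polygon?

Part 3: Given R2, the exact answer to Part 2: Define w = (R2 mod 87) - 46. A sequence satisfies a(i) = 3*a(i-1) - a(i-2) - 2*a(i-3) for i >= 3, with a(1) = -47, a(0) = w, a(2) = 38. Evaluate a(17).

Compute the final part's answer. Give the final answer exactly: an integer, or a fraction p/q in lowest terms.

Part 1: total draws C(8,4) = 70; favorable C(3,2)*C(5,2) = 30; P = 3/7; answer 3/7
Part 2: R1 = 3/7; threaded value p + q = 10; c = -25; cross terms: (-25*-7 - -23*-27)=-446, (-23*37 - -32*-7)=-1075, (-32*3 - -35*37)=1199, (-35*-25 - -36*3)=983, (-36*-27 - -25*-25)=347; twice the area = |1008| = 1008; area = 504; boundary points = 2 + 1 + 1 + 1 + 1 = 6; strictly interior points = area - boundary/2 + 1 = 502; answer 502
Part 3: R2 = 502; w = 21; a(3) = 3*(38) - 1*(-47) - 2*(21) = 119; iterating: a(3)=119, a(4)=413, a(5)=1044, a(6)=2481, a(7)=5573, a(8)=12150, a(9)=25915, a(10)=54449, a(11)=113132, a(12)=233117, a(13)=477321, a(14)=972582, a(15)=1974191, a(16)=3995349, a(17)=8066692; answer 8066692

8066692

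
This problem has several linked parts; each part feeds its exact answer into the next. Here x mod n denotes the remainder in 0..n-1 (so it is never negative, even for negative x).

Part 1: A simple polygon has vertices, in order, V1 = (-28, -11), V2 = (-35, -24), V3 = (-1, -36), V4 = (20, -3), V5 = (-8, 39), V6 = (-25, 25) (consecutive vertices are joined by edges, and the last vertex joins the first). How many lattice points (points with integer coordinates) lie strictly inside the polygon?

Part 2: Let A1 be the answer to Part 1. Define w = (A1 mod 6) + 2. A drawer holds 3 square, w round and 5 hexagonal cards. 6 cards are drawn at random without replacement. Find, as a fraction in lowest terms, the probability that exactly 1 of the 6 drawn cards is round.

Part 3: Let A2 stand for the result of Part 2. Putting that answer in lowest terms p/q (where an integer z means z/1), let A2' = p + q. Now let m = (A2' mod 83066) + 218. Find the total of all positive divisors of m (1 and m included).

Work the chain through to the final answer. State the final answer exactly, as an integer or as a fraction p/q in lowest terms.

234

Part 1: cross terms: (-28*-24 - -35*-11)=287, (-35*-36 - -1*-24)=1236, (-1*-3 - 20*-36)=723, (20*39 - -8*-3)=756, (-8*25 - -25*39)=775, (-25*-11 - -28*25)=975; twice the area = |4752| = 4752; area = 2376; boundary points = 1 + 2 + 3 + 14 + 1 + 3 = 24; strictly interior points = area - boundary/2 + 1 = 2365; answer 2365
Part 2: A1 = 2365; w = 3; total draws C(11,6) = 462; favorable C(3,1)*C(8,5) = 168; P = 4/11; answer 4/11
Part 3: A2 = 4/11; threaded value p + q = 15; m = 233; 233 is prime, so its only divisors are 1 and 233; sigma = 1 + 233 = 234; answer 234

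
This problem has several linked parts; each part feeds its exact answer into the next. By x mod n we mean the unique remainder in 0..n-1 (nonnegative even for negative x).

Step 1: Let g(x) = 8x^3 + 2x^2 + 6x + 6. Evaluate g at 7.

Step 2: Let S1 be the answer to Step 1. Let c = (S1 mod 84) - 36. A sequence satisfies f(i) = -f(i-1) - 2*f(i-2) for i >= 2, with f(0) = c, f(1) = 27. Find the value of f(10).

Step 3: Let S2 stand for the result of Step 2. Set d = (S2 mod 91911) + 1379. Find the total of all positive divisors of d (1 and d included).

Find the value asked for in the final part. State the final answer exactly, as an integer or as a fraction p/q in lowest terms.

4080

Step 1: 8*(7)^3 + 2*(7)^2 + 6*(7)^1 + 6 = (2744) + (98) + (42) + (6) = 2890; answer 2890
Step 2: S1 = 2890; c = -2; f(2) = -1*(27) - 2*(-2) = -23; iterating: f(2)=-23, f(3)=-31, f(4)=77, f(5)=-15, f(6)=-139, f(7)=169, f(8)=109, f(9)=-447, f(10)=229; answer 229
Step 3: S2 = 229; d = 1608; 1608 = 2^3 * 3 * 67; sigma = (1 + 2 + 4 + 8) * (1 + 3) * (1 + 67) = 15 * 4 * 68 = 4080; answer 4080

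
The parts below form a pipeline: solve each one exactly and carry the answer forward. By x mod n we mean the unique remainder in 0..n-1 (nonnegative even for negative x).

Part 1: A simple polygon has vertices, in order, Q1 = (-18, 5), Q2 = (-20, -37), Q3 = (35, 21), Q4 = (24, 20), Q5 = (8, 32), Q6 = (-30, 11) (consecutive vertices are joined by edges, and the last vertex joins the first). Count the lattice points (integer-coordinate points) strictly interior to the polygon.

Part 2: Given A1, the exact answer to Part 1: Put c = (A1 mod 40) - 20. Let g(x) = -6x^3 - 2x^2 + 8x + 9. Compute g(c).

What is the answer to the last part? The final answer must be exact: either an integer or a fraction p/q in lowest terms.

Part 1: cross terms: (-18*-37 - -20*5)=766, (-20*21 - 35*-37)=875, (35*20 - 24*21)=196, (24*32 - 8*20)=608, (8*11 - -30*32)=1048, (-30*5 - -18*11)=48; twice the area = |3541| = 3541; area = 3541/2; boundary points = 2 + 1 + 1 + 4 + 1 + 6 = 15; strictly interior points = area - boundary/2 + 1 = 1764; answer 1764
Part 2: A1 = 1764; c = -16; -6*(-16)^3 - 2*(-16)^2 + 8*(-16)^1 + 9 = (24576) + (-512) + (-128) + (9) = 23945; answer 23945

23945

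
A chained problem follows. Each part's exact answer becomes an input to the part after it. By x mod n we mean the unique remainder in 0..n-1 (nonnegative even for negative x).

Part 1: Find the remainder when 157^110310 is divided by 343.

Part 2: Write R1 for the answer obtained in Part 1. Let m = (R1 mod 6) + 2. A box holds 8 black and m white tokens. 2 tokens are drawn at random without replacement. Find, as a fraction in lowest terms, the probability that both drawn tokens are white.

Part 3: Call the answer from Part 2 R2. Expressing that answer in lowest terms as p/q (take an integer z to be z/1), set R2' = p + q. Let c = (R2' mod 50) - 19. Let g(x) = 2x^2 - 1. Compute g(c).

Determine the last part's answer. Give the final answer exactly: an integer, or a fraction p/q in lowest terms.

241

Part 1: squarings mod 343: 157^1=157, 157^2=296, 157^4=151, 157^8=163, 157^16=158, 157^32=268, 157^64=137, 157^128=247, 157^256=298, 157^512=310, 157^1024=60, 157^2048=170, 157^4096=88, 157^8192=198, 157^16384=102, 157^32768=114, 157^65536=305; 157^110310 = 157^2 * 157^4 * 157^32 * 157^64 * 157^128 * 157^512 * 157^1024 * 157^2048 * 157^8192 * 157^32768 * 157^65536 = 169 (mod 343); answer 169
Part 2: R1 = 169; m = 3; total draws C(11,2) = 55; favorable C(3,2) = 3; P = 3/55; answer 3/55
Part 3: R2 = 3/55; threaded value p + q = 58; c = -11; 2*(-11)^2 - 1 = (242) + (-1) = 241; answer 241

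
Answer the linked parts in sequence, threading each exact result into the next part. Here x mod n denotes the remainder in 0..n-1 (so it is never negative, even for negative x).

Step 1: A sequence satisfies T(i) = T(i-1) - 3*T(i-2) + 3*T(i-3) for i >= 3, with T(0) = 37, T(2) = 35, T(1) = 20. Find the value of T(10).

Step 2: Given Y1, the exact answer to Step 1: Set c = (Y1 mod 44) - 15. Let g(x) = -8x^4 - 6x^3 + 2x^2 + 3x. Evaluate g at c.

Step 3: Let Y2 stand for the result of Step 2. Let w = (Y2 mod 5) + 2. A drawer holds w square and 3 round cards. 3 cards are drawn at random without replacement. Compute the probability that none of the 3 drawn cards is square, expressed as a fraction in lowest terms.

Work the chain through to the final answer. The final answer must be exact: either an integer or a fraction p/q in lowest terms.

1/35

Step 1: T(3) = 1*(35) - 3*(20) + 3*(37) = 86; iterating: T(3)=86, T(4)=41, T(5)=-112, T(6)=23, T(7)=482, T(8)=77, T(9)=-1300, T(10)=-85; answer -85
Step 2: Y1 = -85; c = -12; -8*(-12)^4 - 6*(-12)^3 + 2*(-12)^2 + 3*(-12)^1 = (-165888) + (10368) + (288) + (-36) = -155268; answer -155268
Step 3: Y2 = -155268; w = 4; total draws C(7,3) = 35; favorable C(3,3) = 1; P = 1/35; answer 1/35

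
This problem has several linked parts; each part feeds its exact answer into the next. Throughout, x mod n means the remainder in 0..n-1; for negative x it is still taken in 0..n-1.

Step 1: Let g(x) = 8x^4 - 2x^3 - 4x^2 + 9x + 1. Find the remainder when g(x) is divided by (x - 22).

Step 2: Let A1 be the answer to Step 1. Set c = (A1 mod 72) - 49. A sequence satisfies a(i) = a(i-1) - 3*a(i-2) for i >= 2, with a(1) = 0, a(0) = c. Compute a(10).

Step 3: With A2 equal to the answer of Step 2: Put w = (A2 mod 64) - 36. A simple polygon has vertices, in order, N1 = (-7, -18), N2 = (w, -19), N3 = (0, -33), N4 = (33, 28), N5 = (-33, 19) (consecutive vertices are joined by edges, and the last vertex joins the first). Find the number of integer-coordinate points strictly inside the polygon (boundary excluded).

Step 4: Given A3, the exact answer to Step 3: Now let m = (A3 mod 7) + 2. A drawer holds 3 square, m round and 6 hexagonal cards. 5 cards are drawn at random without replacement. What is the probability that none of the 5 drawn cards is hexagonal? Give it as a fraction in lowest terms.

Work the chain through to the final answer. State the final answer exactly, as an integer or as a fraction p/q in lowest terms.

Step 1: remainder = value at the root: 8*(22)^4 - 2*(22)^3 - 4*(22)^2 + 9*(22)^1 + 1 = (1874048) + (-21296) + (-1936) + (198) + (1) = 1851015; answer 1851015
Step 2: A1 = 1851015; c = -10; a(2) = 1*(0) - 3*(-10) = 30; iterating: a(2)=30, a(3)=30, a(4)=-60, a(5)=-150, a(6)=30, a(7)=480, a(8)=390, a(9)=-1050, a(10)=-2220; answer -2220
Step 3: A2 = -2220; w = -16; cross terms: (-7*-19 - -16*-18)=-155, (-16*-33 - 0*-19)=528, (0*28 - 33*-33)=1089, (33*19 - -33*28)=1551, (-33*-18 - -7*19)=727; twice the area = |3740| = 3740; area = 1870; boundary points = 1 + 2 + 1 + 3 + 1 = 8; strictly interior points = area - boundary/2 + 1 = 1867; answer 1867
Step 4: A3 = 1867; m = 7; total draws C(16,5) = 4368; favorable C(10,5) = 252; P = 3/52; answer 3/52

3/52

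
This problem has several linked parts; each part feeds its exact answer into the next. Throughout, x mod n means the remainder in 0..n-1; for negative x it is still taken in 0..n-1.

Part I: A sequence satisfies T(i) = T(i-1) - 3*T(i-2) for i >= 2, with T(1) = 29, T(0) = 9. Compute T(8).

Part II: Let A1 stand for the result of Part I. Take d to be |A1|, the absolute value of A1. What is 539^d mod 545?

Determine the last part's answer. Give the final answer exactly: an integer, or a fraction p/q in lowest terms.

Part I: T(2) = 1*(29) - 3*(9) = 2; iterating: T(2)=2, T(3)=-85, T(4)=-91, T(5)=164, T(6)=437, T(7)=-55, T(8)=-1366; answer -1366
Part II: A1 = -1366; d = 1366; squarings mod 545: 539^1=539, 539^2=36, 539^4=206, 539^8=471, 539^16=26, 539^32=131, 539^64=266, 539^128=451, 539^256=116, 539^512=376, 539^1024=221; 539^1366 = 539^2 * 539^4 * 539^16 * 539^64 * 539^256 * 539^1024 = 301 (mod 545); answer 301

301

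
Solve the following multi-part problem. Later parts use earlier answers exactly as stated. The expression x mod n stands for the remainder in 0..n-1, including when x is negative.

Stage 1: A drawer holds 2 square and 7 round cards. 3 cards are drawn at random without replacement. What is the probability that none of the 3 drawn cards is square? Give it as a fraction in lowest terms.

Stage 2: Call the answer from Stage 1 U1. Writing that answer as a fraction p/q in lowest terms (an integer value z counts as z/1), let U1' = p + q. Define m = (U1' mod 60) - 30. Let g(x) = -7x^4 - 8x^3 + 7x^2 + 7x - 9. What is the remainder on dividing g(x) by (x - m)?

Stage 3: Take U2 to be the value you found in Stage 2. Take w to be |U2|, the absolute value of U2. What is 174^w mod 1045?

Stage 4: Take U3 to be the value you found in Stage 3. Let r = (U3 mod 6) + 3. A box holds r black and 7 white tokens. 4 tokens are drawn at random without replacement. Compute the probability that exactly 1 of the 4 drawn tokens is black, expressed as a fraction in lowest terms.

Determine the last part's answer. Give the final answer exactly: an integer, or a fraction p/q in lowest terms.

Stage 1: total draws C(9,3) = 84; favorable C(7,3) = 35; P = 5/12; answer 5/12
Stage 2: U1 = 5/12; threaded value p + q = 17; m = -13; remainder = value at the root: -7*(-13)^4 - 8*(-13)^3 + 7*(-13)^2 + 7*(-13)^1 - 9 = (-199927) + (17576) + (1183) + (-91) + (-9) = -181268; answer -181268
Stage 3: U2 = -181268; w = 181268; squarings mod 1045: 174^1=174, 174^2=1016, 174^4=841, 174^8=861, 174^16=416, 174^32=631, 174^64=16, 174^128=256, 174^256=746, 174^512=576, 174^1024=511, 174^2048=916, 174^4096=966, 174^8192=1016, 174^16384=841, 174^32768=861, 174^65536=416, 174^131072=631; 174^181268 = 174^4 * 174^16 * 174^1024 * 174^16384 * 174^32768 * 174^131072 = 861 (mod 1045); answer 861
Stage 4: U3 = 861; r = 6; total draws C(13,4) = 715; favorable C(6,1)*C(7,3) = 210; P = 42/143; answer 42/143

42/143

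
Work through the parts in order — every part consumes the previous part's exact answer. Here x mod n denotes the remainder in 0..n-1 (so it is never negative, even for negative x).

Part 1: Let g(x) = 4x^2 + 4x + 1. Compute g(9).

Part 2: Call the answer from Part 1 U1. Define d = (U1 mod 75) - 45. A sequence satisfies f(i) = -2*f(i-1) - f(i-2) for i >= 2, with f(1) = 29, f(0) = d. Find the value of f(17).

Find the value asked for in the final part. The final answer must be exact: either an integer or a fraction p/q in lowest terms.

Part 1: 4*(9)^2 + 4*(9)^1 + 1 = (324) + (36) + (1) = 361; answer 361
Part 2: U1 = 361; d = 16; f(2) = -2*(29) - 1*(16) = -74; iterating: f(2)=-74, f(3)=119, f(4)=-164, f(5)=209, f(6)=-254, f(7)=299, f(8)=-344, f(9)=389, f(10)=-434, f(11)=479, f(12)=-524, f(13)=569, f(14)=-614, f(15)=659, f(16)=-704, f(17)=749; answer 749

749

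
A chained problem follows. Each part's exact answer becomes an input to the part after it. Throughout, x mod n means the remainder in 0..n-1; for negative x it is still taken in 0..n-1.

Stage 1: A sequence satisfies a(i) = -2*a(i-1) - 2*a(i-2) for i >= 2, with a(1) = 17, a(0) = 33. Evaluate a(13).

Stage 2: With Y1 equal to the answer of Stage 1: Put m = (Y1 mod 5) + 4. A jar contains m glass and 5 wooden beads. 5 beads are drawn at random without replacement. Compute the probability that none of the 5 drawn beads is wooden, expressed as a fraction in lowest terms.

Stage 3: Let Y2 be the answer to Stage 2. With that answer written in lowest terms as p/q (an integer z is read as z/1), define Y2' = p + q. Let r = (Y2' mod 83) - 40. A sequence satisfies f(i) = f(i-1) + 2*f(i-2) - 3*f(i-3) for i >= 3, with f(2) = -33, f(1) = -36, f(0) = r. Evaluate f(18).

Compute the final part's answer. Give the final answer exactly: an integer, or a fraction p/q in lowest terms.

18687

Stage 1: a(2) = -2*(17) - 2*(33) = -100; iterating: a(2)=-100, a(3)=166, a(4)=-132, a(5)=-68, a(6)=400, a(7)=-664, a(8)=528, a(9)=272, a(10)=-1600, a(11)=2656, a(12)=-2112, a(13)=-1088; answer -1088
Stage 2: Y1 = -1088; m = 6; total draws C(11,5) = 462; favorable C(6,5) = 6; P = 1/77; answer 1/77
Stage 3: Y2 = 1/77; threaded value p + q = 78; r = 38; f(3) = 1*(-33) + 2*(-36) - 3*(38) = -219; iterating: f(3)=-219, f(4)=-177, f(5)=-516, f(6)=-213, f(7)=-714, f(8)=408, f(9)=-381, f(10)=2577, f(11)=591, f(12)=6888, f(13)=339, f(14)=12342, f(15)=-7644, f(16)=16023, f(17)=-36291, f(18)=18687; answer 18687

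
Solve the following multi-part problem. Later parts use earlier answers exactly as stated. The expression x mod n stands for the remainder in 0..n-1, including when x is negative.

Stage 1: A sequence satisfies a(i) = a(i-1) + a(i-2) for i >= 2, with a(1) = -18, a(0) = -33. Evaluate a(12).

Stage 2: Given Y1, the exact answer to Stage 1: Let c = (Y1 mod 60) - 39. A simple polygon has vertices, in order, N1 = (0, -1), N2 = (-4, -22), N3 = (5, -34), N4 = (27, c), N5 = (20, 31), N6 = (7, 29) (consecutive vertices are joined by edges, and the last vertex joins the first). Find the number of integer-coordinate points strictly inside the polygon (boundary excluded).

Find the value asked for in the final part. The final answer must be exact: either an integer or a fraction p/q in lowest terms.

1083

Stage 1: a(2) = 1*(-18) + 1*(-33) = -51; iterating: a(2)=-51, a(3)=-69, a(4)=-120, a(5)=-189, a(6)=-309, a(7)=-498, a(8)=-807, a(9)=-1305, a(10)=-2112, a(11)=-3417, a(12)=-5529; answer -5529
Stage 2: Y1 = -5529; c = 12; cross terms: (0*-22 - -4*-1)=-4, (-4*-34 - 5*-22)=246, (5*12 - 27*-34)=978, (27*31 - 20*12)=597, (20*29 - 7*31)=363, (7*-1 - 0*29)=-7; twice the area = |2173| = 2173; area = 2173/2; boundary points = 1 + 3 + 2 + 1 + 1 + 1 = 9; strictly interior points = area - boundary/2 + 1 = 1083; answer 1083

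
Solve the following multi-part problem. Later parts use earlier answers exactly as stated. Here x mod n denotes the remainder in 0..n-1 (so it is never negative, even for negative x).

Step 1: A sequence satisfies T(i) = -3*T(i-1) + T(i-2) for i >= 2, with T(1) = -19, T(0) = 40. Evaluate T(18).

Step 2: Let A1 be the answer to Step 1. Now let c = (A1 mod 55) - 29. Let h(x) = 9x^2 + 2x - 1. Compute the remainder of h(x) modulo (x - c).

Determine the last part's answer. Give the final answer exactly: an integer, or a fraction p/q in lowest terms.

710

Step 1: T(2) = -3*(-19) + 1*(40) = 97; iterating: T(2)=97, T(3)=-310, T(4)=1027, T(5)=-3391, T(6)=11200, T(7)=-36991, T(8)=122173, T(9)=-403510, T(10)=1332703, T(11)=-4401619, T(12)=14537560, T(13)=-48014299, T(14)=158580457, T(15)=-523755670, T(16)=1729847467, T(17)=-5713298071, T(18)=18869741680; answer 18869741680
Step 2: A1 = 18869741680; c = -9; remainder = value at the root: 9*(-9)^2 + 2*(-9)^1 - 1 = (729) + (-18) + (-1) = 710; answer 710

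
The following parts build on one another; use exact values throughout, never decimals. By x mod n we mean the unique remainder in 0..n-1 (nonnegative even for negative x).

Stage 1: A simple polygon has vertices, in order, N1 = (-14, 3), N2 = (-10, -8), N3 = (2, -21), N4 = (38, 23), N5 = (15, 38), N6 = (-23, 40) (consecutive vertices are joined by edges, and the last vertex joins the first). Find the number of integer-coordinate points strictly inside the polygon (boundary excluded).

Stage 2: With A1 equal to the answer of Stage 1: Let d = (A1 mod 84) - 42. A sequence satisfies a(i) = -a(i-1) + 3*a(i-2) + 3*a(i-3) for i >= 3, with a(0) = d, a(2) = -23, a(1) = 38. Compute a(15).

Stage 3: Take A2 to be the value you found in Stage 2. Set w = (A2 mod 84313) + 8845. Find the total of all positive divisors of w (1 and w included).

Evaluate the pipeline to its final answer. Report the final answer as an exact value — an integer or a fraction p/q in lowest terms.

Stage 1: cross terms: (-14*-8 - -10*3)=142, (-10*-21 - 2*-8)=226, (2*23 - 38*-21)=844, (38*38 - 15*23)=1099, (15*40 - -23*38)=1474, (-23*3 - -14*40)=491; twice the area = |4276| = 4276; area = 2138; boundary points = 1 + 1 + 4 + 1 + 2 + 1 = 10; strictly interior points = area - boundary/2 + 1 = 2134; answer 2134
Stage 2: A1 = 2134; d = -8; a(3) = -1*(-23) + 3*(38) + 3*(-8) = 113; iterating: a(3)=113, a(4)=-68, a(5)=338, a(6)=-203, a(7)=1013, a(8)=-608, a(9)=3038, a(10)=-1823, a(11)=9113, a(12)=-5468, a(13)=27338, a(14)=-16403, a(15)=82013; answer 82013
Stage 3: A2 = 82013; w = 90858; 90858 = 2 * 3 * 19 * 797; sigma = (1 + 2) * (1 + 3) * (1 + 19) * (1 + 797) = 3 * 4 * 20 * 798 = 191520; answer 191520

191520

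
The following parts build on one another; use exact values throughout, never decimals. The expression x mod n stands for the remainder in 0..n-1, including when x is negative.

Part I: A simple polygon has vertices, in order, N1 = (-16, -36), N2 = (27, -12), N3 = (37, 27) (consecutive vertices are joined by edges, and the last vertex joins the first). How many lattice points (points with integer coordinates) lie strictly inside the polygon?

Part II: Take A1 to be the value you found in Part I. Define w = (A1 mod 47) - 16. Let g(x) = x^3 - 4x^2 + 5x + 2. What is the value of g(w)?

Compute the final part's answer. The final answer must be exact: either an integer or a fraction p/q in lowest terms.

Part I: cross terms: (-16*-12 - 27*-36)=1164, (27*27 - 37*-12)=1173, (37*-36 - -16*27)=-900; twice the area = |1437| = 1437; area = 1437/2; boundary points = 1 + 1 + 1 = 3; strictly interior points = area - boundary/2 + 1 = 718; answer 718
Part II: A1 = 718; w = -3; 1*(-3)^3 - 4*(-3)^2 + 5*(-3)^1 + 2 = (-27) + (-36) + (-15) + (2) = -76; answer -76

-76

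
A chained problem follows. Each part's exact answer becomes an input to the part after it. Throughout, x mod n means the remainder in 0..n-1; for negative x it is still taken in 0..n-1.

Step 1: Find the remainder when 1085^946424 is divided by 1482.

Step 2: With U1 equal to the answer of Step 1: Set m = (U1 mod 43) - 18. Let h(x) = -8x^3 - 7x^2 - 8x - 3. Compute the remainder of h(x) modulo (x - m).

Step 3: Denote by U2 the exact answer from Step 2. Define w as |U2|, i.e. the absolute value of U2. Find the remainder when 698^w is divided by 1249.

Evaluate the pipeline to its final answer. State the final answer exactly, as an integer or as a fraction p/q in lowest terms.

94

Step 1: squarings mod 1482: 1085^1=1085, 1085^2=517, 1085^4=529, 1085^8=1225, 1085^16=841, 1085^32=367, 1085^64=1309, 1085^128=289, 1085^256=529, 1085^512=1225, 1085^1024=841, 1085^2048=367, 1085^4096=1309, 1085^8192=289, 1085^16384=529, 1085^32768=1225, 1085^65536=841, 1085^131072=367, 1085^262144=1309, 1085^524288=289; 1085^946424 = 1085^8 * 1085^16 * 1085^32 * 1085^64 * 1085^128 * 1085^4096 * 1085^8192 * 1085^16384 * 1085^131072 * 1085^262144 * 1085^524288 = 289 (mod 1482); answer 289
Step 2: U1 = 289; m = 13; remainder = value at the root: -8*(13)^3 - 7*(13)^2 - 8*(13)^1 - 3 = (-17576) + (-1183) + (-104) + (-3) = -18866; answer -18866
Step 3: U2 = -18866; w = 18866; squarings mod 1249: 698^1=698, 698^2=94, 698^4=93, 698^8=1155, 698^16=93, 698^32=1155, 698^64=93, 698^128=1155, 698^256=93, 698^512=1155, 698^1024=93, 698^2048=1155, 698^4096=93, 698^8192=1155, 698^16384=93; 698^18866 = 698^2 * 698^16 * 698^32 * 698^128 * 698^256 * 698^2048 * 698^16384 = 94 (mod 1249); answer 94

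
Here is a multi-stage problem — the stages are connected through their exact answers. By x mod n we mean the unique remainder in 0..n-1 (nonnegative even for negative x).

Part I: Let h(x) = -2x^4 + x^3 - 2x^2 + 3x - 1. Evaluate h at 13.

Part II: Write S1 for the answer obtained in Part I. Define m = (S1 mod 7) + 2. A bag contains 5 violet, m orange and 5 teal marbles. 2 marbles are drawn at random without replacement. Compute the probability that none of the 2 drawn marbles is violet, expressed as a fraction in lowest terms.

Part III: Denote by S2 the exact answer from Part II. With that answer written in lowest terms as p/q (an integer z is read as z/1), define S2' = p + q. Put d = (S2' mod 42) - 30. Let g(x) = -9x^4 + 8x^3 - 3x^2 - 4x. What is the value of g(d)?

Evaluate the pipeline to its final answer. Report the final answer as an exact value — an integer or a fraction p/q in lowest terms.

-275080

Part I: -2*(13)^4 + 1*(13)^3 - 2*(13)^2 + 3*(13)^1 - 1 = (-57122) + (2197) + (-338) + (39) + (-1) = -55225; answer -55225
Part II: S1 = -55225; m = 7; total draws C(17,2) = 136; favorable C(12,2) = 66; P = 33/68; answer 33/68
Part III: S2 = 33/68; threaded value p + q = 101; d = -13; -9*(-13)^4 + 8*(-13)^3 - 3*(-13)^2 - 4*(-13)^1 = (-257049) + (-17576) + (-507) + (52) = -275080; answer -275080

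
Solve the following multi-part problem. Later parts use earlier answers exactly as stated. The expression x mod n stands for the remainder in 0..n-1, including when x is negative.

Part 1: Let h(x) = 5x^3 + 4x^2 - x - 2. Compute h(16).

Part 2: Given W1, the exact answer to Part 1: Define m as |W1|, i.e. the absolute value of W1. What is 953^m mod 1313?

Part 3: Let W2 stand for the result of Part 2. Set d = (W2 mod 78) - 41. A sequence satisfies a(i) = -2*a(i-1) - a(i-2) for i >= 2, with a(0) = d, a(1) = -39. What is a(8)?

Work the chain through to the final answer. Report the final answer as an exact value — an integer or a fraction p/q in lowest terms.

Part 1: 5*(16)^3 + 4*(16)^2 - 1*(16)^1 - 2 = (20480) + (1024) + (-16) + (-2) = 21486; answer 21486
Part 2: W1 = 21486; m = 21486; squarings mod 1313: 953^1=953, 953^2=926, 953^4=87, 953^8=1004, 953^16=945, 953^32=185, 953^64=87, 953^128=1004, 953^256=945, 953^512=185, 953^1024=87, 953^2048=1004, 953^4096=945, 953^8192=185, 953^16384=87; 953^21486 = 953^2 * 953^4 * 953^8 * 953^32 * 953^64 * 953^128 * 953^256 * 953^512 * 953^4096 * 953^16384 = 469 (mod 1313); answer 469
Part 3: W2 = 469; d = -40; a(2) = -2*(-39) - 1*(-40) = 118; iterating: a(2)=118, a(3)=-197, a(4)=276, a(5)=-355, a(6)=434, a(7)=-513, a(8)=592; answer 592

592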